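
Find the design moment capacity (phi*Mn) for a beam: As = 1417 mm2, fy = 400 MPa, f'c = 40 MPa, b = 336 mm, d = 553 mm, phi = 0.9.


a = As * fy / (0.85 * f'c * b)
= 1417 * 400 / (0.85 * 40 * 336)
= 49.6148 mm
Mn = As * fy * (d - a/2) / 10^6
= 299.3796 kN-m
phi*Mn = 0.9 * 299.3796 = 269.44 kN-m

269.44


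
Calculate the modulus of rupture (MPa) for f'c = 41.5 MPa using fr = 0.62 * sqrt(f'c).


fr = 0.62 * sqrt(41.5)
= 3.994 MPa

3.994


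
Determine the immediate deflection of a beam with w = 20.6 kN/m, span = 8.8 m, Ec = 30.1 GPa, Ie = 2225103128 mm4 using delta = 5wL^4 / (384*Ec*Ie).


Convert: L = 8.8 m = 8800 mm, Ec = 30.1 GPa = 30100 MPa
delta = 5 * 20.6 * 8800^4 / (384 * 30100 * 2225103128)
= 24.02 mm

24.02


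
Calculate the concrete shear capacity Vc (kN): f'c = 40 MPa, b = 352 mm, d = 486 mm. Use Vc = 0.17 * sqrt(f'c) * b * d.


Vc = 0.17 * sqrt(40) * 352 * 486 / 1000
= 183.93 kN

183.93


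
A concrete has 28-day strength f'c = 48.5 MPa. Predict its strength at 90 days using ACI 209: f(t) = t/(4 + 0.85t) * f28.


f(90) = 90 / (4 + 0.85 * 90) * 48.5
= 90 / 80.5 * 48.5
= 54.22 MPa

54.22


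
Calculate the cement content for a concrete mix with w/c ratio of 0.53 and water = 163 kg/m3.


Cement = water / (w/c)
= 163 / 0.53
= 307.5 kg/m3

307.5


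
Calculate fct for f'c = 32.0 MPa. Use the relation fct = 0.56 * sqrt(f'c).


fct = 0.56 * sqrt(32.0)
= 0.56 * 5.657
= 3.168 MPa

3.168


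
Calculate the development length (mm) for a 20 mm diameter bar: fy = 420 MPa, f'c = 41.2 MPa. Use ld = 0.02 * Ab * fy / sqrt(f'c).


Ab = pi * 20^2 / 4 = 314.159 mm2
ld = 0.02 * 314.159 * 420 / sqrt(41.2)
= 411.1 mm

411.1


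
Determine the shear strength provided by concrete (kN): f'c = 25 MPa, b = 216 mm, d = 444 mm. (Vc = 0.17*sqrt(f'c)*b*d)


Vc = 0.17 * sqrt(25) * 216 * 444 / 1000
= 81.52 kN

81.52


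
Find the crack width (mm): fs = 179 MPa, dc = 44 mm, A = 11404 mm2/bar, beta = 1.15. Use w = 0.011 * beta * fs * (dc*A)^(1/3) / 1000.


w = 0.011 * beta * fs * (dc * A)^(1/3) / 1000
= 0.011 * 1.15 * 179 * (44 * 11404)^(1/3) / 1000
= 0.18 mm

0.18


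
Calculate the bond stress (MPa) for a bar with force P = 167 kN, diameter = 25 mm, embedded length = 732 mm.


u = P / (pi * db * ld)
= 167 * 1000 / (pi * 25 * 732)
= 2.905 MPa

2.905


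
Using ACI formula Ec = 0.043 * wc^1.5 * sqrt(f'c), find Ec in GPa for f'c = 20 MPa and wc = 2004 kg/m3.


Ec = 0.043 * 2004^1.5 * sqrt(20) / 1000
= 17.25 GPa

17.25


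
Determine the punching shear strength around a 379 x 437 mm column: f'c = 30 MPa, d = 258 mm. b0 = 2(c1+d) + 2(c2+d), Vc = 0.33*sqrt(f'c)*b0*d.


b0 = 2*(379 + 258) + 2*(437 + 258) = 2664 mm
Vc = 0.33 * sqrt(30) * 2664 * 258 / 1000
= 1242.31 kN

1242.31


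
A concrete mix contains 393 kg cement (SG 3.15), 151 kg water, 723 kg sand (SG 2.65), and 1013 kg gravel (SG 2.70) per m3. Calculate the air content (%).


Vol cement = 393 / (3.15 * 1000) = 0.124762 m3
Vol water = 151 / 1000 = 0.151 m3
Vol sand = 723 / (2.65 * 1000) = 0.27283 m3
Vol gravel = 1013 / (2.70 * 1000) = 0.375185 m3
Total solid + water volume = 0.923777 m3
Air = (1 - 0.923777) * 100 = 7.62%

7.62


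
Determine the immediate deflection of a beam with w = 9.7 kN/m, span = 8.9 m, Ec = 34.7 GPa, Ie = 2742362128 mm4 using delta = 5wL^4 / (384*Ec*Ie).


Convert: L = 8.9 m = 8900 mm, Ec = 34.7 GPa = 34700 MPa
delta = 5 * 9.7 * 8900^4 / (384 * 34700 * 2742362128)
= 8.33 mm

8.33


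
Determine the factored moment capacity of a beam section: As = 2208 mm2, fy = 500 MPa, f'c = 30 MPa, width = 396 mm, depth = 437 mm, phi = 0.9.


a = As * fy / (0.85 * f'c * b)
= 2208 * 500 / (0.85 * 30 * 396)
= 109.3286 mm
Mn = As * fy * (d - a/2) / 10^6
= 422.0986 kN-m
phi*Mn = 0.9 * 422.0986 = 379.89 kN-m

379.89


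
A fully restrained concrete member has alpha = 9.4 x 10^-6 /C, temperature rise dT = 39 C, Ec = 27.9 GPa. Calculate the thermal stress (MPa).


sigma = alpha * dT * Ec
= 9.4e-6 * 39 * 27.9 * 1000
= 10.228 MPa

10.228


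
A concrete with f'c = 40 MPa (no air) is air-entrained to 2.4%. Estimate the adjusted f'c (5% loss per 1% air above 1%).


Strength loss = (2.4 - 1) * 5 = 7.0%
f'c = 40 * (1 - 7.0/100)
= 37.2 MPa

37.2


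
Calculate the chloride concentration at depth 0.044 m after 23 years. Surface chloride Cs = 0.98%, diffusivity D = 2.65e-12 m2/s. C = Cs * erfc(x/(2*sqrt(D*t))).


t_seconds = 23 * 365.25 * 24 * 3600 = 725824800.0 s
arg = 0.044 / (2 * sqrt(2.65e-12 * 725824800.0))
= 0.5016
erfc(0.5016) = 0.4781
C = 0.98 * 0.4781 = 0.4685%

0.4685


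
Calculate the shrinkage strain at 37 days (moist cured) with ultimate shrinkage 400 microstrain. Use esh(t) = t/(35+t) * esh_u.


esh(37) = 37 / (35 + 37) * 400
= 37 / 72 * 400
= 205.6 microstrain

205.6


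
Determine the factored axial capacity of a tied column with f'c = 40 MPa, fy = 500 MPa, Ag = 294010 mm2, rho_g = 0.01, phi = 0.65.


Ast = rho * Ag = 0.01 * 294010 = 2940.1 mm2
phi*Pn = 0.65 * 0.80 * (0.85 * 40 * (294010 - 2940.1) + 500 * 2940.1) / 1000
= 5910.54 kN

5910.54


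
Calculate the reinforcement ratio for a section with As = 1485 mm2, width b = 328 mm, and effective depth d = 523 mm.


rho = As / (b * d)
= 1485 / (328 * 523)
= 0.0087

0.0087


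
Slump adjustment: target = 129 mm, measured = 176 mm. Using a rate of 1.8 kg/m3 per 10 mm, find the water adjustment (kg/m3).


Difference = 129 - 176 = -47 mm
Water adjustment = -47 * 1.8 / 10 = -8.5 kg/m3

-8.5


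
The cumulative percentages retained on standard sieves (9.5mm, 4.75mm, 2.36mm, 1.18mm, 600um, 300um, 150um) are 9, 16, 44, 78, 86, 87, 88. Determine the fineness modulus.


FM = sum(cumulative % retained) / 100
= 408 / 100
= 4.08

4.08


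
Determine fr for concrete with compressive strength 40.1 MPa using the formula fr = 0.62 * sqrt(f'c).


fr = 0.62 * sqrt(40.1)
= 3.926 MPa

3.926


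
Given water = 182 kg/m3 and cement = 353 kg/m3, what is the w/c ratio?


w/c = water / cement
w/c = 182 / 353 = 0.516

0.516


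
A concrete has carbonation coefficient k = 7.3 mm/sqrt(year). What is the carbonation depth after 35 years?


depth = k * sqrt(t)
= 7.3 * sqrt(35)
= 43.19 mm

43.19


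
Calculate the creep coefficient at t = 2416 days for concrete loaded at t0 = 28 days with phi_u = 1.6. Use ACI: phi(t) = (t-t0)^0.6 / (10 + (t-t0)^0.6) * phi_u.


dt = 2416 - 28 = 2388
phi = 2388^0.6 / (10 + 2388^0.6) * 1.6
= 1.463

1.463


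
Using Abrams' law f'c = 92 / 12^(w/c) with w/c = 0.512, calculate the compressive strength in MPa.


f'c = 92 / 12^0.512
= 92 / 3.569
= 25.78 MPa

25.78


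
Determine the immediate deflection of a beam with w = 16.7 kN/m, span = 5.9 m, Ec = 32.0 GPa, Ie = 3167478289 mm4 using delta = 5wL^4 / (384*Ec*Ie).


Convert: L = 5.9 m = 5900 mm, Ec = 32.0 GPa = 32000 MPa
delta = 5 * 16.7 * 5900^4 / (384 * 32000 * 3167478289)
= 2.6 mm

2.6


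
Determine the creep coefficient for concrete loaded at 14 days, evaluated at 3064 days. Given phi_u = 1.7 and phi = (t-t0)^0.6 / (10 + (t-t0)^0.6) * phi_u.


dt = 3064 - 14 = 3050
phi = 3050^0.6 / (10 + 3050^0.6) * 1.7
= 1.572

1.572


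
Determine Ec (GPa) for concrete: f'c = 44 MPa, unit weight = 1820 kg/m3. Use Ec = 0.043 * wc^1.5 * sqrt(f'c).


Ec = 0.043 * 1820^1.5 * sqrt(44) / 1000
= 22.15 GPa

22.15


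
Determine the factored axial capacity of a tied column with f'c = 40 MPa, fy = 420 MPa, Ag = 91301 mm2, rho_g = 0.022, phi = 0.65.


Ast = rho * Ag = 0.022 * 91301 = 2008.622 mm2
phi*Pn = 0.65 * 0.80 * (0.85 * 40 * (91301 - 2008.622) + 420 * 2008.622) / 1000
= 2017.37 kN

2017.37


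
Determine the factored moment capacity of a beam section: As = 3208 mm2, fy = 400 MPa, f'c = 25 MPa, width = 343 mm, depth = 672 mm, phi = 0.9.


a = As * fy / (0.85 * f'c * b)
= 3208 * 400 / (0.85 * 25 * 343)
= 176.0521 mm
Mn = As * fy * (d - a/2) / 10^6
= 749.3554 kN-m
phi*Mn = 0.9 * 749.3554 = 674.42 kN-m

674.42


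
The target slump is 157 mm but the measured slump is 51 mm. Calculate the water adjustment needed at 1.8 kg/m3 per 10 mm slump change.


Difference = 157 - 51 = 106 mm
Water adjustment = 106 * 1.8 / 10 = 19.1 kg/m3

19.1


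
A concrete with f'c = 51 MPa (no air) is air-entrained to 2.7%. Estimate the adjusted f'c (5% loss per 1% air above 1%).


Strength loss = (2.7 - 1) * 5 = 8.5%
f'c = 51 * (1 - 8.5/100)
= 46.66 MPa

46.66


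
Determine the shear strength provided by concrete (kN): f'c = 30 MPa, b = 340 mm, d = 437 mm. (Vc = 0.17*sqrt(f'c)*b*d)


Vc = 0.17 * sqrt(30) * 340 * 437 / 1000
= 138.35 kN

138.35


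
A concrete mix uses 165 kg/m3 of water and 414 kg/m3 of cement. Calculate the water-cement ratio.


w/c = water / cement
w/c = 165 / 414 = 0.399

0.399


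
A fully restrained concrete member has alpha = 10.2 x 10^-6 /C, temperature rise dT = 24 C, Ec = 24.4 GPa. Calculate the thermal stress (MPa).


sigma = alpha * dT * Ec
= 10.2e-6 * 24 * 24.4 * 1000
= 5.973 MPa

5.973


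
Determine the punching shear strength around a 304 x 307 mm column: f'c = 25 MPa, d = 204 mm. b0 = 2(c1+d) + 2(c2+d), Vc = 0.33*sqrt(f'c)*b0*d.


b0 = 2*(304 + 204) + 2*(307 + 204) = 2038 mm
Vc = 0.33 * sqrt(25) * 2038 * 204 / 1000
= 685.99 kN

685.99


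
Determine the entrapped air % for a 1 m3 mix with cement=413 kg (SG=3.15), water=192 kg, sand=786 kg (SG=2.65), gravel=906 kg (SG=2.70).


Vol cement = 413 / (3.15 * 1000) = 0.131111 m3
Vol water = 192 / 1000 = 0.192 m3
Vol sand = 786 / (2.65 * 1000) = 0.296604 m3
Vol gravel = 906 / (2.70 * 1000) = 0.335556 m3
Total solid + water volume = 0.95527 m3
Air = (1 - 0.95527) * 100 = 4.47%

4.47


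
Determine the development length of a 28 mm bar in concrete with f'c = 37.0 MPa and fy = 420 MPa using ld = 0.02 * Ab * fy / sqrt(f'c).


Ab = pi * 28^2 / 4 = 615.752 mm2
ld = 0.02 * 615.752 * 420 / sqrt(37.0)
= 850.3 mm

850.3


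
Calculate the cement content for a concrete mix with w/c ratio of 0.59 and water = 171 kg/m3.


Cement = water / (w/c)
= 171 / 0.59
= 289.8 kg/m3

289.8


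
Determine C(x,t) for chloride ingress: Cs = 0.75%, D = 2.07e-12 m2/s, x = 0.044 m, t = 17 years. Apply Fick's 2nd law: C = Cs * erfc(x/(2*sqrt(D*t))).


t_seconds = 17 * 365.25 * 24 * 3600 = 536479200.0 s
arg = 0.044 / (2 * sqrt(2.07e-12 * 536479200.0))
= 0.6602
erfc(0.6602) = 0.3505
C = 0.75 * 0.3505 = 0.2629%

0.2629


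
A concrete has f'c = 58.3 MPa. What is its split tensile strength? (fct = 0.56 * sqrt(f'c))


fct = 0.56 * sqrt(58.3)
= 0.56 * 7.635
= 4.276 MPa

4.276


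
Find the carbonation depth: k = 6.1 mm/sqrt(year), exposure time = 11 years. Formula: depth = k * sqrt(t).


depth = k * sqrt(t)
= 6.1 * sqrt(11)
= 20.23 mm

20.23


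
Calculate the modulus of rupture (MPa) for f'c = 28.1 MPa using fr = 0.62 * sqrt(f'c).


fr = 0.62 * sqrt(28.1)
= 3.287 MPa

3.287


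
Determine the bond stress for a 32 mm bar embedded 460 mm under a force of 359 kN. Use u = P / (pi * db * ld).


u = P / (pi * db * ld)
= 359 * 1000 / (pi * 32 * 460)
= 7.763 MPa

7.763


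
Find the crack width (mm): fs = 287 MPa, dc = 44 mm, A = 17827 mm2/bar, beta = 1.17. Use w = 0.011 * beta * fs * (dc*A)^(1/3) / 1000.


w = 0.011 * beta * fs * (dc * A)^(1/3) / 1000
= 0.011 * 1.17 * 287 * (44 * 17827)^(1/3) / 1000
= 0.341 mm

0.341


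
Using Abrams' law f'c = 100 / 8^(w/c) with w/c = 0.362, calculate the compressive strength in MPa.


f'c = 100 / 8^0.362
= 100 / 2.123
= 47.11 MPa

47.11


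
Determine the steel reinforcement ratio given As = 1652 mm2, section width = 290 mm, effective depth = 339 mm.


rho = As / (b * d)
= 1652 / (290 * 339)
= 0.0168

0.0168


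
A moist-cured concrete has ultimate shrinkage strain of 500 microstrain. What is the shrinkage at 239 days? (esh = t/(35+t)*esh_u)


esh(239) = 239 / (35 + 239) * 500
= 239 / 274 * 500
= 436.1 microstrain

436.1


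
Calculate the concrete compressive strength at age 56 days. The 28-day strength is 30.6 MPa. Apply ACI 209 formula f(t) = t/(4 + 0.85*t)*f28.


f(56) = 56 / (4 + 0.85 * 56) * 30.6
= 56 / 51.6 * 30.6
= 33.21 MPa

33.21


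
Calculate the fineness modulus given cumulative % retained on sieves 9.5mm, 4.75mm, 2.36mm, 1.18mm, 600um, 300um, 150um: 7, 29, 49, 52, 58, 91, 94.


FM = sum(cumulative % retained) / 100
= 380 / 100
= 3.8

3.8


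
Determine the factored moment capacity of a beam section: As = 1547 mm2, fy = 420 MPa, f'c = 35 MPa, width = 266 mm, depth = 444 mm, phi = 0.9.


a = As * fy / (0.85 * f'c * b)
= 1547 * 420 / (0.85 * 35 * 266)
= 82.1053 mm
Mn = As * fy * (d - a/2) / 10^6
= 261.811 kN-m
phi*Mn = 0.9 * 261.811 = 235.63 kN-m

235.63


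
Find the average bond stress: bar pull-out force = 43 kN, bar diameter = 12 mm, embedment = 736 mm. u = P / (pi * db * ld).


u = P / (pi * db * ld)
= 43 * 1000 / (pi * 12 * 736)
= 1.55 MPa

1.55


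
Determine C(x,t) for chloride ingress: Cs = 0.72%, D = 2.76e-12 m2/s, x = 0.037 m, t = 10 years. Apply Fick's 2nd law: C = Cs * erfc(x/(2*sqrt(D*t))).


t_seconds = 10 * 365.25 * 24 * 3600 = 315576000.0 s
arg = 0.037 / (2 * sqrt(2.76e-12 * 315576000.0))
= 0.6269
erfc(0.6269) = 0.3753
C = 0.72 * 0.3753 = 0.2702%

0.2702


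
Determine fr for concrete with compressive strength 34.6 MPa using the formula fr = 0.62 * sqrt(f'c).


fr = 0.62 * sqrt(34.6)
= 3.647 MPa

3.647


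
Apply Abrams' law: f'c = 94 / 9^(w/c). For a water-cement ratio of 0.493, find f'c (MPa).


f'c = 94 / 9^0.493
= 94 / 2.954
= 31.82 MPa

31.82


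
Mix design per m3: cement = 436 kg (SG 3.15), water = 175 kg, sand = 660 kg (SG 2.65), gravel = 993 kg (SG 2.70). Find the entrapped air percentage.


Vol cement = 436 / (3.15 * 1000) = 0.138413 m3
Vol water = 175 / 1000 = 0.175 m3
Vol sand = 660 / (2.65 * 1000) = 0.249057 m3
Vol gravel = 993 / (2.70 * 1000) = 0.367778 m3
Total solid + water volume = 0.930247 m3
Air = (1 - 0.930247) * 100 = 6.98%

6.98


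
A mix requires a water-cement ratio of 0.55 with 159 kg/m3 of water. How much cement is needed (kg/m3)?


Cement = water / (w/c)
= 159 / 0.55
= 289.1 kg/m3

289.1


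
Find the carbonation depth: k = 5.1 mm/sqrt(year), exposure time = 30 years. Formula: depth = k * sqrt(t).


depth = k * sqrt(t)
= 5.1 * sqrt(30)
= 27.93 mm

27.93


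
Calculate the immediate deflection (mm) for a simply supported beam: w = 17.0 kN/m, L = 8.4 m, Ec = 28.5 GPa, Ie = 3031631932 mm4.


Convert: L = 8.4 m = 8400 mm, Ec = 28.5 GPa = 28500 MPa
delta = 5 * 17.0 * 8400^4 / (384 * 28500 * 3031631932)
= 12.76 mm

12.76


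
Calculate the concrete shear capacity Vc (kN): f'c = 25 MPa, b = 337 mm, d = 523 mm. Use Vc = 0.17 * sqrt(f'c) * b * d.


Vc = 0.17 * sqrt(25) * 337 * 523 / 1000
= 149.81 kN

149.81


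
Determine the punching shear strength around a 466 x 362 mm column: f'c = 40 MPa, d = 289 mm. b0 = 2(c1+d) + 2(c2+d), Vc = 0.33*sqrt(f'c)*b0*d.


b0 = 2*(466 + 289) + 2*(362 + 289) = 2812 mm
Vc = 0.33 * sqrt(40) * 2812 * 289 / 1000
= 1696.12 kN

1696.12


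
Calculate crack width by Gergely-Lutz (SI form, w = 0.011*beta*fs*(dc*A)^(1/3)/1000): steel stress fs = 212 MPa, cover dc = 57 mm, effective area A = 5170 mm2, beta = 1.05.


w = 0.011 * beta * fs * (dc * A)^(1/3) / 1000
= 0.011 * 1.05 * 212 * (57 * 5170)^(1/3) / 1000
= 0.163 mm

0.163


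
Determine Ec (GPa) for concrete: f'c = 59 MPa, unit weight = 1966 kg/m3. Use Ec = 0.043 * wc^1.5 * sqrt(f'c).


Ec = 0.043 * 1966^1.5 * sqrt(59) / 1000
= 28.79 GPa

28.79


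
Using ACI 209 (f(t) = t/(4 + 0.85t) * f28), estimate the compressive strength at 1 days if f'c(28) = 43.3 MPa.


f(1) = 1 / (4 + 0.85 * 1) * 43.3
= 1 / 4.85 * 43.3
= 8.93 MPa

8.93


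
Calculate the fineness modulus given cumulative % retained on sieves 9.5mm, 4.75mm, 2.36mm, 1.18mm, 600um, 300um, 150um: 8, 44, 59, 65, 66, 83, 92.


FM = sum(cumulative % retained) / 100
= 417 / 100
= 4.17

4.17


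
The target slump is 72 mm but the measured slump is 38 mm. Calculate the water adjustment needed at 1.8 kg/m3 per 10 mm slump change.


Difference = 72 - 38 = 34 mm
Water adjustment = 34 * 1.8 / 10 = 6.1 kg/m3

6.1


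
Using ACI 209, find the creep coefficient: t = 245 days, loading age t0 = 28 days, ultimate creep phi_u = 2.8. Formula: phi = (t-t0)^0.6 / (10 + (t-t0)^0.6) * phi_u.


dt = 245 - 28 = 217
phi = 217^0.6 / (10 + 217^0.6) * 2.8
= 2.005

2.005


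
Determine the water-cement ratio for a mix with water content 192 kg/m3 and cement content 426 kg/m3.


w/c = water / cement
w/c = 192 / 426 = 0.451

0.451


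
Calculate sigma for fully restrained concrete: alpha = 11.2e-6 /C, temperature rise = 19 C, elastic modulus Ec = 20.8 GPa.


sigma = alpha * dT * Ec
= 11.2e-6 * 19 * 20.8 * 1000
= 4.426 MPa

4.426


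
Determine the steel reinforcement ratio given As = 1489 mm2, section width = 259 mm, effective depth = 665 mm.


rho = As / (b * d)
= 1489 / (259 * 665)
= 0.0086

0.0086


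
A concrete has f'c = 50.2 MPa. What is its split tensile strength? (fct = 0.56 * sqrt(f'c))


fct = 0.56 * sqrt(50.2)
= 0.56 * 7.085
= 3.968 MPa

3.968


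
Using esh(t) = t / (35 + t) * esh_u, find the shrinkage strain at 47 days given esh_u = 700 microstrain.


esh(47) = 47 / (35 + 47) * 700
= 47 / 82 * 700
= 401.2 microstrain

401.2


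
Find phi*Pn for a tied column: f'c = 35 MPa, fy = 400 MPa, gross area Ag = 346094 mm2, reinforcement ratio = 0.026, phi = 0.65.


Ast = rho * Ag = 0.026 * 346094 = 8998.444 mm2
phi*Pn = 0.65 * 0.80 * (0.85 * 35 * (346094 - 8998.444) + 400 * 8998.444) / 1000
= 7086.54 kN

7086.54


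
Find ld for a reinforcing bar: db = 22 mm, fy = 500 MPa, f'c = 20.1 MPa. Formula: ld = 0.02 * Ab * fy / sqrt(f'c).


Ab = pi * 22^2 / 4 = 380.133 mm2
ld = 0.02 * 380.133 * 500 / sqrt(20.1)
= 847.9 mm

847.9


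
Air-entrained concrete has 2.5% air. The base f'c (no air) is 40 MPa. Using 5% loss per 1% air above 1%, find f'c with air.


Strength loss = (2.5 - 1) * 5 = 7.5%
f'c = 40 * (1 - 7.5/100)
= 37.0 MPa

37.0


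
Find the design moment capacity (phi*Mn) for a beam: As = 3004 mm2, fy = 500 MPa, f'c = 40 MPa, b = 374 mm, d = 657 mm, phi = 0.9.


a = As * fy / (0.85 * f'c * b)
= 3004 * 500 / (0.85 * 40 * 374)
= 118.1189 mm
Mn = As * fy * (d - a/2) / 10^6
= 898.1067 kN-m
phi*Mn = 0.9 * 898.1067 = 808.3 kN-m

808.3


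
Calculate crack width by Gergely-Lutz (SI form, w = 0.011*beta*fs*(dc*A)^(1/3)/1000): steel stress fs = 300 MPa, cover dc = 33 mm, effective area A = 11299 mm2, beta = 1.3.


w = 0.011 * beta * fs * (dc * A)^(1/3) / 1000
= 0.011 * 1.3 * 300 * (33 * 11299)^(1/3) / 1000
= 0.309 mm

0.309


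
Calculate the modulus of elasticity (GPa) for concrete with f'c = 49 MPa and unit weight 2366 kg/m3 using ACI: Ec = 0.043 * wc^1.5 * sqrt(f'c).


Ec = 0.043 * 2366^1.5 * sqrt(49) / 1000
= 34.64 GPa

34.64


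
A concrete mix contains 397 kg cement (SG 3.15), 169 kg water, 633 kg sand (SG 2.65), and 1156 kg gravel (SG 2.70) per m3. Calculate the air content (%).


Vol cement = 397 / (3.15 * 1000) = 0.126032 m3
Vol water = 169 / 1000 = 0.169 m3
Vol sand = 633 / (2.65 * 1000) = 0.238868 m3
Vol gravel = 1156 / (2.70 * 1000) = 0.428148 m3
Total solid + water volume = 0.962048 m3
Air = (1 - 0.962048) * 100 = 3.8%

3.8


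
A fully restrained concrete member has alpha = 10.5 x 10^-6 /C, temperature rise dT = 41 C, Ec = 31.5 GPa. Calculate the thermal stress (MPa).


sigma = alpha * dT * Ec
= 10.5e-6 * 41 * 31.5 * 1000
= 13.561 MPa

13.561


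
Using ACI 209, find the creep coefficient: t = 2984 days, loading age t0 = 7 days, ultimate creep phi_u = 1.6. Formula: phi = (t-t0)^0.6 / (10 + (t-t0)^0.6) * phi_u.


dt = 2984 - 7 = 2977
phi = 2977^0.6 / (10 + 2977^0.6) * 1.6
= 1.478

1.478


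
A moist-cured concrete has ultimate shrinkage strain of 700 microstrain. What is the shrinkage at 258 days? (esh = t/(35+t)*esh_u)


esh(258) = 258 / (35 + 258) * 700
= 258 / 293 * 700
= 616.4 microstrain

616.4


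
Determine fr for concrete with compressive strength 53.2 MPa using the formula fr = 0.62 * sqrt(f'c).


fr = 0.62 * sqrt(53.2)
= 4.522 MPa

4.522


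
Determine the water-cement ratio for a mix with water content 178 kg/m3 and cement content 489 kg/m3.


w/c = water / cement
w/c = 178 / 489 = 0.364

0.364


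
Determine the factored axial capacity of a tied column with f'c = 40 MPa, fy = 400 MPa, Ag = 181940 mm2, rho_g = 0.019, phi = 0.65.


Ast = rho * Ag = 0.019 * 181940 = 3456.86 mm2
phi*Pn = 0.65 * 0.80 * (0.85 * 40 * (181940 - 3456.86) + 400 * 3456.86) / 1000
= 3874.61 kN

3874.61


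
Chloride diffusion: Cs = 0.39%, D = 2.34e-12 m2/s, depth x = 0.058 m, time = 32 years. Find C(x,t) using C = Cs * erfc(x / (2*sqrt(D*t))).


t_seconds = 32 * 365.25 * 24 * 3600 = 1009843200.0 s
arg = 0.058 / (2 * sqrt(2.34e-12 * 1009843200.0))
= 0.5966
erfc(0.5966) = 0.3988
C = 0.39 * 0.3988 = 0.1556%

0.1556


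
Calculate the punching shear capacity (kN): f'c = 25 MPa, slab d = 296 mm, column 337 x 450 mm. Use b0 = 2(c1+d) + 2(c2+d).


b0 = 2*(337 + 296) + 2*(450 + 296) = 2758 mm
Vc = 0.33 * sqrt(25) * 2758 * 296 / 1000
= 1347.01 kN

1347.01


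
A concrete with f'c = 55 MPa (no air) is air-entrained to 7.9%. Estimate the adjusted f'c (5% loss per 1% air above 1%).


Strength loss = (7.9 - 1) * 5 = 34.5%
f'c = 55 * (1 - 34.5/100)
= 36.02 MPa

36.02


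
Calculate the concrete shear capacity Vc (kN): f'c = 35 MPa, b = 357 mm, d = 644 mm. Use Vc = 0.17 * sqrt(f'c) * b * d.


Vc = 0.17 * sqrt(35) * 357 * 644 / 1000
= 231.23 kN

231.23


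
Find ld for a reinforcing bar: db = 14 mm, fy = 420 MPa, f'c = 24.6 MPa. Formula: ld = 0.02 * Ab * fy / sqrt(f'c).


Ab = pi * 14^2 / 4 = 153.938 mm2
ld = 0.02 * 153.938 * 420 / sqrt(24.6)
= 260.7 mm

260.7


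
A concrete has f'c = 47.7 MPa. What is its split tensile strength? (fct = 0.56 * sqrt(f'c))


fct = 0.56 * sqrt(47.7)
= 0.56 * 6.907
= 3.868 MPa

3.868


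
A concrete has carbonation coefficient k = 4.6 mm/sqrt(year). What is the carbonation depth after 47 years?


depth = k * sqrt(t)
= 4.6 * sqrt(47)
= 31.54 mm

31.54


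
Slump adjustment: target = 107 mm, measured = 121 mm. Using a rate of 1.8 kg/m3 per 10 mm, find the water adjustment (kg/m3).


Difference = 107 - 121 = -14 mm
Water adjustment = -14 * 1.8 / 10 = -2.5 kg/m3

-2.5


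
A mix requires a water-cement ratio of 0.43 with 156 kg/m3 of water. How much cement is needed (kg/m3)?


Cement = water / (w/c)
= 156 / 0.43
= 362.8 kg/m3

362.8


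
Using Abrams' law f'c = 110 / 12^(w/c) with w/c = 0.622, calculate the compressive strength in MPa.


f'c = 110 / 12^0.622
= 110 / 4.691
= 23.45 MPa

23.45


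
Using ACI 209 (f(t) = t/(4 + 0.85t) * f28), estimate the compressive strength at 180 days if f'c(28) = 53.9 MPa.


f(180) = 180 / (4 + 0.85 * 180) * 53.9
= 180 / 157.0 * 53.9
= 61.8 MPa

61.8


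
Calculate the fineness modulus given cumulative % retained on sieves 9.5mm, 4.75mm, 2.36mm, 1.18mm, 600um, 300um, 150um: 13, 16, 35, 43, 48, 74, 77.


FM = sum(cumulative % retained) / 100
= 306 / 100
= 3.06

3.06


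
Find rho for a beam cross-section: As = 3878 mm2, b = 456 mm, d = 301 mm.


rho = As / (b * d)
= 3878 / (456 * 301)
= 0.0283

0.0283


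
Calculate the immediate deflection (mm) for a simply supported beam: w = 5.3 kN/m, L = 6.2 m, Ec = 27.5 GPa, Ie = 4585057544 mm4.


Convert: L = 6.2 m = 6200 mm, Ec = 27.5 GPa = 27500 MPa
delta = 5 * 5.3 * 6200^4 / (384 * 27500 * 4585057544)
= 0.81 mm

0.81


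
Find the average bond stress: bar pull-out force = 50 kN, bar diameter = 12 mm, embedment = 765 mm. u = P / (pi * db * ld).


u = P / (pi * db * ld)
= 50 * 1000 / (pi * 12 * 765)
= 1.734 MPa

1.734


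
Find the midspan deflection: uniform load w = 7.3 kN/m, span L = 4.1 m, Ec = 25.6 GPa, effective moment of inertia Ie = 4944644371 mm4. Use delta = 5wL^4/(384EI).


Convert: L = 4.1 m = 4100 mm, Ec = 25.6 GPa = 25600 MPa
delta = 5 * 7.3 * 4100^4 / (384 * 25600 * 4944644371)
= 0.21 mm

0.21


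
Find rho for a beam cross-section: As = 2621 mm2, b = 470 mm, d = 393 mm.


rho = As / (b * d)
= 2621 / (470 * 393)
= 0.0142

0.0142


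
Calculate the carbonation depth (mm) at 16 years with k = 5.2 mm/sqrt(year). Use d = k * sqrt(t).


depth = k * sqrt(t)
= 5.2 * sqrt(16)
= 20.8 mm

20.8


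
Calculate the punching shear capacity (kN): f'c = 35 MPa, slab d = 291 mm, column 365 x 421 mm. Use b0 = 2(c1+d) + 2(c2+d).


b0 = 2*(365 + 291) + 2*(421 + 291) = 2736 mm
Vc = 0.33 * sqrt(35) * 2736 * 291 / 1000
= 1554.38 kN

1554.38


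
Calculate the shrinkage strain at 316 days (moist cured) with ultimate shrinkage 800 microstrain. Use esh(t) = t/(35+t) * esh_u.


esh(316) = 316 / (35 + 316) * 800
= 316 / 351 * 800
= 720.2 microstrain

720.2


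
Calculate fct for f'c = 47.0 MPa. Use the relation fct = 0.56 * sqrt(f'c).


fct = 0.56 * sqrt(47.0)
= 0.56 * 6.856
= 3.839 MPa

3.839


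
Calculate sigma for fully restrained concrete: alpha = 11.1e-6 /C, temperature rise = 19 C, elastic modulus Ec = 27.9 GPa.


sigma = alpha * dT * Ec
= 11.1e-6 * 19 * 27.9 * 1000
= 5.884 MPa

5.884


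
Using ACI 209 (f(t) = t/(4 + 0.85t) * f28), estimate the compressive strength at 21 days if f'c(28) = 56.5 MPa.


f(21) = 21 / (4 + 0.85 * 21) * 56.5
= 21 / 21.85 * 56.5
= 54.3 MPa

54.3


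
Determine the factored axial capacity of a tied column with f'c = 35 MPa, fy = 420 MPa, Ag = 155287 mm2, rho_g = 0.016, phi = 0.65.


Ast = rho * Ag = 0.016 * 155287 = 2484.592 mm2
phi*Pn = 0.65 * 0.80 * (0.85 * 35 * (155287 - 2484.592) + 420 * 2484.592) / 1000
= 2906.49 kN

2906.49


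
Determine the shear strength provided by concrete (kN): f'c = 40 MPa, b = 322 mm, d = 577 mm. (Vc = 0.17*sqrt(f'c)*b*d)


Vc = 0.17 * sqrt(40) * 322 * 577 / 1000
= 199.76 kN

199.76


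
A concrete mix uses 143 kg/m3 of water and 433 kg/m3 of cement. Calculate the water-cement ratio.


w/c = water / cement
w/c = 143 / 433 = 0.33

0.33


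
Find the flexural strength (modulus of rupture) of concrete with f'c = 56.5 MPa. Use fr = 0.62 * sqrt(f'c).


fr = 0.62 * sqrt(56.5)
= 4.66 MPa

4.66


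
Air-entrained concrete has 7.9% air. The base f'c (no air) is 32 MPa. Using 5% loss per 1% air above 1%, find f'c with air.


Strength loss = (7.9 - 1) * 5 = 34.5%
f'c = 32 * (1 - 34.5/100)
= 20.96 MPa

20.96


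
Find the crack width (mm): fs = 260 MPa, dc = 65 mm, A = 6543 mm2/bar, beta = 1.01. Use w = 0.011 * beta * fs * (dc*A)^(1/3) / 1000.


w = 0.011 * beta * fs * (dc * A)^(1/3) / 1000
= 0.011 * 1.01 * 260 * (65 * 6543)^(1/3) / 1000
= 0.217 mm

0.217


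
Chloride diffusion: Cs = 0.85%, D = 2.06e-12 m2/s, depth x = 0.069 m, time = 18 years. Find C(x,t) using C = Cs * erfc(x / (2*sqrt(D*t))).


t_seconds = 18 * 365.25 * 24 * 3600 = 568036800.0 s
arg = 0.069 / (2 * sqrt(2.06e-12 * 568036800.0))
= 1.0085
erfc(1.0085) = 0.1538
C = 0.85 * 0.1538 = 0.1307%

0.1307


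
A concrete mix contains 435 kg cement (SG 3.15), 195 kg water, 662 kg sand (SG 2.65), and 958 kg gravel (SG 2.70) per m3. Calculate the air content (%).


Vol cement = 435 / (3.15 * 1000) = 0.138095 m3
Vol water = 195 / 1000 = 0.195 m3
Vol sand = 662 / (2.65 * 1000) = 0.249811 m3
Vol gravel = 958 / (2.70 * 1000) = 0.354815 m3
Total solid + water volume = 0.937721 m3
Air = (1 - 0.937721) * 100 = 6.23%

6.23


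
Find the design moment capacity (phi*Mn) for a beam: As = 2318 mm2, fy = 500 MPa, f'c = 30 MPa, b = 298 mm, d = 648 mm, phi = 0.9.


a = As * fy / (0.85 * f'c * b)
= 2318 * 500 / (0.85 * 30 * 298)
= 152.5201 mm
Mn = As * fy * (d - a/2) / 10^6
= 662.6466 kN-m
phi*Mn = 0.9 * 662.6466 = 596.38 kN-m

596.38


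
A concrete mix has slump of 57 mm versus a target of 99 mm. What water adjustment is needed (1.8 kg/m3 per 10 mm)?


Difference = 99 - 57 = 42 mm
Water adjustment = 42 * 1.8 / 10 = 7.6 kg/m3

7.6


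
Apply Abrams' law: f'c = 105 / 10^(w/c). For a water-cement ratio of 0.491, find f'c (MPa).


f'c = 105 / 10^0.491
= 105 / 3.097
= 33.9 MPa

33.9


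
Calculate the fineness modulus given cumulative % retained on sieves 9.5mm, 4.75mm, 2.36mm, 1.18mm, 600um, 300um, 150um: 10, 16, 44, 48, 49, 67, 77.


FM = sum(cumulative % retained) / 100
= 311 / 100
= 3.11

3.11


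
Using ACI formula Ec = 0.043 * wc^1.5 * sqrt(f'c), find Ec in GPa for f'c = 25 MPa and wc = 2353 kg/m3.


Ec = 0.043 * 2353^1.5 * sqrt(25) / 1000
= 24.54 GPa

24.54


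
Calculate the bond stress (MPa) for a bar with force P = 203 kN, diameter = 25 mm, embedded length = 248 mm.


u = P / (pi * db * ld)
= 203 * 1000 / (pi * 25 * 248)
= 10.422 MPa

10.422


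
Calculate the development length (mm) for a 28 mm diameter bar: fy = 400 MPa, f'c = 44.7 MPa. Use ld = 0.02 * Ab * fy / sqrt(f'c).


Ab = pi * 28^2 / 4 = 615.752 mm2
ld = 0.02 * 615.752 * 400 / sqrt(44.7)
= 736.8 mm

736.8


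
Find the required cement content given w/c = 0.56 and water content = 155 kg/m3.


Cement = water / (w/c)
= 155 / 0.56
= 276.8 kg/m3

276.8


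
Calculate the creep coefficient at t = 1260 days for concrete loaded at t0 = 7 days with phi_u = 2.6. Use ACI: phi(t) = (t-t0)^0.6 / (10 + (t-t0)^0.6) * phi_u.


dt = 1260 - 7 = 1253
phi = 1253^0.6 / (10 + 1253^0.6) * 2.6
= 2.284

2.284


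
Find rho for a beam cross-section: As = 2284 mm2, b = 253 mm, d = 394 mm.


rho = As / (b * d)
= 2284 / (253 * 394)
= 0.0229

0.0229


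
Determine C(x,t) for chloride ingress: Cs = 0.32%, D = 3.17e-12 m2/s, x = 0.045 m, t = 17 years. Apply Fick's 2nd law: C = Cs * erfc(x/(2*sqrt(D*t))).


t_seconds = 17 * 365.25 * 24 * 3600 = 536479200.0 s
arg = 0.045 / (2 * sqrt(3.17e-12 * 536479200.0))
= 0.5456
erfc(0.5456) = 0.4404
C = 0.32 * 0.4404 = 0.1409%

0.1409


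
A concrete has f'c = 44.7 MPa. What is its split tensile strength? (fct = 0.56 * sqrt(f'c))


fct = 0.56 * sqrt(44.7)
= 0.56 * 6.686
= 3.744 MPa

3.744


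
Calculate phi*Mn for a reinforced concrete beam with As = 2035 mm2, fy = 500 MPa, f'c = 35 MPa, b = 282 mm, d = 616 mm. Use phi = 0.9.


a = As * fy / (0.85 * f'c * b)
= 2035 * 500 / (0.85 * 35 * 282)
= 121.2826 mm
Mn = As * fy * (d - a/2) / 10^6
= 565.0775 kN-m
phi*Mn = 0.9 * 565.0775 = 508.57 kN-m

508.57


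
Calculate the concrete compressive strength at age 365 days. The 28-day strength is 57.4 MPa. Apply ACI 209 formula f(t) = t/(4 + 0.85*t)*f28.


f(365) = 365 / (4 + 0.85 * 365) * 57.4
= 365 / 314.25 * 57.4
= 66.67 MPa

66.67


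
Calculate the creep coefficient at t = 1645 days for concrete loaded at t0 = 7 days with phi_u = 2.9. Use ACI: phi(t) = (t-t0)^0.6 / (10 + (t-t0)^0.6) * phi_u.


dt = 1645 - 7 = 1638
phi = 1638^0.6 / (10 + 1638^0.6) * 2.9
= 2.594

2.594


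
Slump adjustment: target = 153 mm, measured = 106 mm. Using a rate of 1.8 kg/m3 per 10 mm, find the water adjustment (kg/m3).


Difference = 153 - 106 = 47 mm
Water adjustment = 47 * 1.8 / 10 = 8.5 kg/m3

8.5


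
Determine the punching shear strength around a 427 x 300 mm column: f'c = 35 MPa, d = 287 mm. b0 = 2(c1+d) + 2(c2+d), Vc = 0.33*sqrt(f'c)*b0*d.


b0 = 2*(427 + 287) + 2*(300 + 287) = 2602 mm
Vc = 0.33 * sqrt(35) * 2602 * 287 / 1000
= 1457.93 kN

1457.93


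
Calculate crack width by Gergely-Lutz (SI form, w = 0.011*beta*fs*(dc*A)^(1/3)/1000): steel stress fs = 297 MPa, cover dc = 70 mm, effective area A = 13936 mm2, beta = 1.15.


w = 0.011 * beta * fs * (dc * A)^(1/3) / 1000
= 0.011 * 1.15 * 297 * (70 * 13936)^(1/3) / 1000
= 0.373 mm

0.373


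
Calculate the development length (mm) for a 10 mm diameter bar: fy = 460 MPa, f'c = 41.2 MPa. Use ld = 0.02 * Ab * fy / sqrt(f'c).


Ab = pi * 10^2 / 4 = 78.54 mm2
ld = 0.02 * 78.54 * 460 / sqrt(41.2)
= 112.6 mm

112.6


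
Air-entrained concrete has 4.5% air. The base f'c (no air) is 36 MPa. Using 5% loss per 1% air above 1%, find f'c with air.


Strength loss = (4.5 - 1) * 5 = 17.5%
f'c = 36 * (1 - 17.5/100)
= 29.7 MPa

29.7


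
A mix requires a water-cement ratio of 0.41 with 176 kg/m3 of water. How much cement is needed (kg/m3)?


Cement = water / (w/c)
= 176 / 0.41
= 429.3 kg/m3

429.3


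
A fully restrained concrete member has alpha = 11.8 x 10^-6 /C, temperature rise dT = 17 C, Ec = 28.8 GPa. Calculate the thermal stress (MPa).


sigma = alpha * dT * Ec
= 11.8e-6 * 17 * 28.8 * 1000
= 5.777 MPa

5.777


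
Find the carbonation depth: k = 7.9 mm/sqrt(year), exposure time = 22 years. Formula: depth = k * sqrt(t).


depth = k * sqrt(t)
= 7.9 * sqrt(22)
= 37.05 mm

37.05


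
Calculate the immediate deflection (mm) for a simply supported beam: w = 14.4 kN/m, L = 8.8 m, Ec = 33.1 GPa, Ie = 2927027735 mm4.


Convert: L = 8.8 m = 8800 mm, Ec = 33.1 GPa = 33100 MPa
delta = 5 * 14.4 * 8800^4 / (384 * 33100 * 2927027735)
= 11.61 mm

11.61


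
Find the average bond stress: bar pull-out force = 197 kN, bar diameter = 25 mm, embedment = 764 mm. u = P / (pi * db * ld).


u = P / (pi * db * ld)
= 197 * 1000 / (pi * 25 * 764)
= 3.283 MPa

3.283


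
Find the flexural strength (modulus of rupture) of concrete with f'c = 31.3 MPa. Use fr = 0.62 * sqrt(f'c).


fr = 0.62 * sqrt(31.3)
= 3.469 MPa

3.469


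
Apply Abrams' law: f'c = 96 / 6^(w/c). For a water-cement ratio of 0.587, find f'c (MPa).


f'c = 96 / 6^0.587
= 96 / 2.863
= 33.53 MPa

33.53


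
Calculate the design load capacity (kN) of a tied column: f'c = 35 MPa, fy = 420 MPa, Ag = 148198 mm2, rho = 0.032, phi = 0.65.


Ast = rho * Ag = 0.032 * 148198 = 4742.336 mm2
phi*Pn = 0.65 * 0.80 * (0.85 * 35 * (148198 - 4742.336) + 420 * 4742.336) / 1000
= 3254.99 kN

3254.99


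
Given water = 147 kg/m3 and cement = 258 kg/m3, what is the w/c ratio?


w/c = water / cement
w/c = 147 / 258 = 0.57

0.57


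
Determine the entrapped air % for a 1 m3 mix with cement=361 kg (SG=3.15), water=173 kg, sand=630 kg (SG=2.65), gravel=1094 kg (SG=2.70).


Vol cement = 361 / (3.15 * 1000) = 0.114603 m3
Vol water = 173 / 1000 = 0.173 m3
Vol sand = 630 / (2.65 * 1000) = 0.237736 m3
Vol gravel = 1094 / (2.70 * 1000) = 0.405185 m3
Total solid + water volume = 0.930524 m3
Air = (1 - 0.930524) * 100 = 6.95%

6.95


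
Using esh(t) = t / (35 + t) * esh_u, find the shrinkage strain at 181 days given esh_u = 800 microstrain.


esh(181) = 181 / (35 + 181) * 800
= 181 / 216 * 800
= 670.4 microstrain

670.4


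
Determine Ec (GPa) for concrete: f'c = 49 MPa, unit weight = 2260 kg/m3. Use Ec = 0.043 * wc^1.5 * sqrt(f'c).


Ec = 0.043 * 2260^1.5 * sqrt(49) / 1000
= 32.34 GPa

32.34


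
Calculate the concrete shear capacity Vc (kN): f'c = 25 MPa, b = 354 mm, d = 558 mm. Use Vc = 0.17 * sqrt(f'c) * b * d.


Vc = 0.17 * sqrt(25) * 354 * 558 / 1000
= 167.9 kN

167.9


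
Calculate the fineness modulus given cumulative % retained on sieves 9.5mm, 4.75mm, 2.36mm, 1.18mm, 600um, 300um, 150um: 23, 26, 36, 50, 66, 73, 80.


FM = sum(cumulative % retained) / 100
= 354 / 100
= 3.54

3.54


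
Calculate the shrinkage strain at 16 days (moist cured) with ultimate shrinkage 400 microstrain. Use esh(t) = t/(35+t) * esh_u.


esh(16) = 16 / (35 + 16) * 400
= 16 / 51 * 400
= 125.5 microstrain

125.5


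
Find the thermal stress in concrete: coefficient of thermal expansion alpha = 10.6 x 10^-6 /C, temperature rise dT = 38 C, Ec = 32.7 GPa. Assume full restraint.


sigma = alpha * dT * Ec
= 10.6e-6 * 38 * 32.7 * 1000
= 13.172 MPa

13.172


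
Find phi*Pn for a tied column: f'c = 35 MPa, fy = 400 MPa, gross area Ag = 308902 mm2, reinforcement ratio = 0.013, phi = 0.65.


Ast = rho * Ag = 0.013 * 308902 = 4015.726 mm2
phi*Pn = 0.65 * 0.80 * (0.85 * 35 * (308902 - 4015.726) + 400 * 4015.726) / 1000
= 5551.86 kN

5551.86


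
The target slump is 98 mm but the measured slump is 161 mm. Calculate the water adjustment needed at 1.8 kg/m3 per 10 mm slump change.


Difference = 98 - 161 = -63 mm
Water adjustment = -63 * 1.8 / 10 = -11.3 kg/m3

-11.3


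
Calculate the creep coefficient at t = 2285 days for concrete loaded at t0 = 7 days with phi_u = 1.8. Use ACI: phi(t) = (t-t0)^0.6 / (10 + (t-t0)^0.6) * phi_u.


dt = 2285 - 7 = 2278
phi = 2278^0.6 / (10 + 2278^0.6) * 1.8
= 1.641

1.641


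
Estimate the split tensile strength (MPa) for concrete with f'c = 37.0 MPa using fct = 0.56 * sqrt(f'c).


fct = 0.56 * sqrt(37.0)
= 0.56 * 6.083
= 3.406 MPa

3.406


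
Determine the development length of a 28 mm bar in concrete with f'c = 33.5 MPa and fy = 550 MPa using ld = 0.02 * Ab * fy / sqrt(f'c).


Ab = pi * 28^2 / 4 = 615.752 mm2
ld = 0.02 * 615.752 * 550 / sqrt(33.5)
= 1170.2 mm

1170.2


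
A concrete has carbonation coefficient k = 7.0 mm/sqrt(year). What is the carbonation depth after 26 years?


depth = k * sqrt(t)
= 7.0 * sqrt(26)
= 35.69 mm

35.69


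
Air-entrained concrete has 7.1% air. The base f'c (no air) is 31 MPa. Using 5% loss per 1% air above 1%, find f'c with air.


Strength loss = (7.1 - 1) * 5 = 30.5%
f'c = 31 * (1 - 30.5/100)
= 21.55 MPa

21.55


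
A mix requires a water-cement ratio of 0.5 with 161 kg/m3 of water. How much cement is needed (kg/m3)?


Cement = water / (w/c)
= 161 / 0.5
= 322.0 kg/m3

322.0


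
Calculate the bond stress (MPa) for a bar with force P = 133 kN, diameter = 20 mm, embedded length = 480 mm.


u = P / (pi * db * ld)
= 133 * 1000 / (pi * 20 * 480)
= 4.41 MPa

4.41


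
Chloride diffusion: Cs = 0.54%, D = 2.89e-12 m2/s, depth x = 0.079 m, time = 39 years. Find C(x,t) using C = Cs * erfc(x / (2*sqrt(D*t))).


t_seconds = 39 * 365.25 * 24 * 3600 = 1230746400.0 s
arg = 0.079 / (2 * sqrt(2.89e-12 * 1230746400.0))
= 0.6623
erfc(0.6623) = 0.3489
C = 0.54 * 0.3489 = 0.1884%

0.1884


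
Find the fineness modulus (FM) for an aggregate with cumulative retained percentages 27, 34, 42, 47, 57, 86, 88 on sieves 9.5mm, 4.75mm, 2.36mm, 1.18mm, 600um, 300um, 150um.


FM = sum(cumulative % retained) / 100
= 381 / 100
= 3.81

3.81


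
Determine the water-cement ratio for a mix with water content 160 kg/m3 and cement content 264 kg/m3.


w/c = water / cement
w/c = 160 / 264 = 0.606

0.606


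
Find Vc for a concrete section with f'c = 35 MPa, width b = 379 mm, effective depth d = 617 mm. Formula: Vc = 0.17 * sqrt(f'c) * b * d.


Vc = 0.17 * sqrt(35) * 379 * 617 / 1000
= 235.18 kN

235.18


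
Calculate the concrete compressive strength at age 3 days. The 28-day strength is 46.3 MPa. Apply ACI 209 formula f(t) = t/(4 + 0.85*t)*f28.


f(3) = 3 / (4 + 0.85 * 3) * 46.3
= 3 / 6.55 * 46.3
= 21.21 MPa

21.21


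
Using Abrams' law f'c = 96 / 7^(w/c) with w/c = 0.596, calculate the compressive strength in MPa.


f'c = 96 / 7^0.596
= 96 / 3.189
= 30.1 MPa

30.1


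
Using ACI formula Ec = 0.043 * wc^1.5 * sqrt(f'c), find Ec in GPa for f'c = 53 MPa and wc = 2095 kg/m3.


Ec = 0.043 * 2095^1.5 * sqrt(53) / 1000
= 30.02 GPa

30.02


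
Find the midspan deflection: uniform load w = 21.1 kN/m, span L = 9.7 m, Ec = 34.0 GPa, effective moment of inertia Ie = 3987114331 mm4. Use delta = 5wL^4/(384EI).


Convert: L = 9.7 m = 9700 mm, Ec = 34.0 GPa = 34000 MPa
delta = 5 * 21.1 * 9700^4 / (384 * 34000 * 3987114331)
= 17.94 mm

17.94


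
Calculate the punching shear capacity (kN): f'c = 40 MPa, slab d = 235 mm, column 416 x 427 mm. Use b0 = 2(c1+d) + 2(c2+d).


b0 = 2*(416 + 235) + 2*(427 + 235) = 2626 mm
Vc = 0.33 * sqrt(40) * 2626 * 235 / 1000
= 1287.97 kN

1287.97


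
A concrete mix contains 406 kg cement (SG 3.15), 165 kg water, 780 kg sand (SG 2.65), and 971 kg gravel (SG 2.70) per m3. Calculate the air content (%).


Vol cement = 406 / (3.15 * 1000) = 0.128889 m3
Vol water = 165 / 1000 = 0.165 m3
Vol sand = 780 / (2.65 * 1000) = 0.29434 m3
Vol gravel = 971 / (2.70 * 1000) = 0.35963 m3
Total solid + water volume = 0.947858 m3
Air = (1 - 0.947858) * 100 = 5.21%

5.21
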